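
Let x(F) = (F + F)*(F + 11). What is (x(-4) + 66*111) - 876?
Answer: 6394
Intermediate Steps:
x(F) = 2*F*(11 + F) (x(F) = (2*F)*(11 + F) = 2*F*(11 + F))
(x(-4) + 66*111) - 876 = (2*(-4)*(11 - 4) + 66*111) - 876 = (2*(-4)*7 + 7326) - 876 = (-56 + 7326) - 876 = 7270 - 876 = 6394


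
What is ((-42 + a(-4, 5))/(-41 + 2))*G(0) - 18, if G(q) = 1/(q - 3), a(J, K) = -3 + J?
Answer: -2155/117 ≈ -18.419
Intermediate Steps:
G(q) = 1/(-3 + q)
((-42 + a(-4, 5))/(-41 + 2))*G(0) - 18 = ((-42 + (-3 - 4))/(-41 + 2))/(-3 + 0) - 18 = ((-42 - 7)/(-39))/(-3) - 18 = -49*(-1/39)*(-⅓) - 18 = (49/39)*(-⅓) - 18 = -49/117 - 18 = -2155/117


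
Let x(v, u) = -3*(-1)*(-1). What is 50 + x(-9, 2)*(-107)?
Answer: 371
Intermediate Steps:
x(v, u) = -3 (x(v, u) = 3*(-1) = -3)
50 + x(-9, 2)*(-107) = 50 - 3*(-107) = 50 + 321 = 371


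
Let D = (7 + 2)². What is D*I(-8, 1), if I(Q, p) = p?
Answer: 81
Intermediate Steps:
D = 81 (D = 9² = 81)
D*I(-8, 1) = 81*1 = 81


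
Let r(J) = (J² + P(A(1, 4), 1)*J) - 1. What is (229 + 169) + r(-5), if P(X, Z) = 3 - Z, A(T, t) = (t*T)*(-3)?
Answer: 412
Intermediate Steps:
A(T, t) = -3*T*t (A(T, t) = (T*t)*(-3) = -3*T*t)
r(J) = -1 + J² + 2*J (r(J) = (J² + (3 - 1*1)*J) - 1 = (J² + (3 - 1)*J) - 1 = (J² + 2*J) - 1 = -1 + J² + 2*J)
(229 + 169) + r(-5) = (229 + 169) + (-1 + (-5)² + 2*(-5)) = 398 + (-1 + 25 - 10) = 398 + 14 = 412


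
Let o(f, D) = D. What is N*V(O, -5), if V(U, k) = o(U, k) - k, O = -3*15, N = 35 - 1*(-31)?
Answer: 0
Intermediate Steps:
N = 66 (N = 35 + 31 = 66)
O = -45
V(U, k) = 0 (V(U, k) = k - k = 0)
N*V(O, -5) = 66*0 = 0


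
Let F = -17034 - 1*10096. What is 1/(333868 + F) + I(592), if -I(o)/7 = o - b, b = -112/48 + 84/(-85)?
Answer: -108651609569/26072730 ≈ -4167.3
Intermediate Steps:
b = -847/255 (b = -112*1/48 + 84*(-1/85) = -7/3 - 84/85 = -847/255 ≈ -3.3216)
F = -27130 (F = -17034 - 10096 = -27130)
I(o) = -5929/255 - 7*o (I(o) = -7*(o - 1*(-847/255)) = -7*(o + 847/255) = -7*(847/255 + o) = -5929/255 - 7*o)
1/(333868 + F) + I(592) = 1/(333868 - 27130) + (-5929/255 - 7*592) = 1/306738 + (-5929/255 - 4144) = 1/306738 - 1062649/255 = -108651609569/26072730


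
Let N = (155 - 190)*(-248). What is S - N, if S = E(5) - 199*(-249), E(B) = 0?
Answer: 40871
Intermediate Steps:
N = 8680 (N = -35*(-248) = 8680)
S = 49551 (S = 0 - 199*(-249) = 0 + 49551 = 49551)
S - N = 49551 - 1*8680 = 49551 - 8680 = 40871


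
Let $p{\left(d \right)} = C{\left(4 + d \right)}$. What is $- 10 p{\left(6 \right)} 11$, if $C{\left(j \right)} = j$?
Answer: $-1100$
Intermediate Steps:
$p{\left(d \right)} = 4 + d$
$- 10 p{\left(6 \right)} 11 = - 10 \left(4 + 6\right) 11 = \left(-10\right) 10 \cdot 11 = \left(-100\right) 11 = -1100$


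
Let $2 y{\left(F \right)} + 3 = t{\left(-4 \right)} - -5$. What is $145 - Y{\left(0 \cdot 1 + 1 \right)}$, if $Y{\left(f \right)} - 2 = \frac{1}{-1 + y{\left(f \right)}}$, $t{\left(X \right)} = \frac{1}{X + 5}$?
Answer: $141$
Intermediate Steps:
$t{\left(X \right)} = \frac{1}{5 + X}$
$y{\left(F \right)} = \frac{3}{2}$ ($y{\left(F \right)} = - \frac{3}{2} + \frac{\frac{1}{5 - 4} - -5}{2} = - \frac{3}{2} + \frac{1^{-1} + 5}{2} = - \frac{3}{2} + \frac{1 + 5}{2} = - \frac{3}{2} + \frac{1}{2} \cdot 6 = - \frac{3}{2} + 3 = \frac{3}{2}$)
$Y{\left(f \right)} = 4$ ($Y{\left(f \right)} = 2 + \frac{1}{-1 + \frac{3}{2}} = 2 + \frac{1}{\frac{1}{2}} = 2 + 2 = 4$)
$145 - Y{\left(0 \cdot 1 + 1 \right)} = 145 - 4 = 141$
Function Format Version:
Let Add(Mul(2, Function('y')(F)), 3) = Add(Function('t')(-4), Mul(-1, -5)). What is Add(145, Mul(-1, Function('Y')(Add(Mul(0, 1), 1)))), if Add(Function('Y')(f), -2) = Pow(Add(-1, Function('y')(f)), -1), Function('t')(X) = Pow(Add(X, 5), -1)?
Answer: 141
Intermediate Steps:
Function('t')(X) = Pow(Add(5, X), -1)
Function('y')(F) = Rational(3, 2) (Function('y')(F) = Add(Rational(-3, 2), Mul(Rational(1, 2), Add(Pow(Add(5, -4), -1), Mul(-1, -5)))) = Add(Rational(-3, 2), Mul(Rational(1, 2), Add(Pow(1, -1), 5))) = Add(Rational(-3, 2), Mul(Rational(1, 2), Add(1, 5))) = Add(Rational(-3, 2), Mul(Rational(1, 2), 6)) = Add(Rational(-3, 2), 3) = Rational(3, 2))
Function('Y')(f) = 4 (Function('Y')(f) = Add(2, Pow(Add(-1, Rational(3, 2)), -1)) = Add(2, Pow(Rational(1, 2), -1)) = Add(2, 2) = 4)
Add(145, Mul(-1, Function('Y')(Add(Mul(0, 1), 1)))) = Add(145, Mul(-1, 4)) = Add(145, -4) = 141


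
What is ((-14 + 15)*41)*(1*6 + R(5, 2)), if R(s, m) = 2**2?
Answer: 410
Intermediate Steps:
R(s, m) = 4
((-14 + 15)*41)*(1*6 + R(5, 2)) = ((-14 + 15)*41)*(1*6 + 4) = (1*41)*(6 + 4) = 41*10 = 410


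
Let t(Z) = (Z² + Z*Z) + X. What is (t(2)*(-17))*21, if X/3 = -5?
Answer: 2499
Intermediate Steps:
X = -15 (X = 3*(-5) = -15)
t(Z) = -15 + 2*Z² (t(Z) = (Z² + Z*Z) - 15 = (Z² + Z²) - 15 = 2*Z² - 15 = -15 + 2*Z²)
(t(2)*(-17))*21 = ((-15 + 2*2²)*(-17))*21 = ((-15 + 2*4)*(-17))*21 = ((-15 + 8)*(-17))*21 = -7*(-17)*21 = 119*21 = 2499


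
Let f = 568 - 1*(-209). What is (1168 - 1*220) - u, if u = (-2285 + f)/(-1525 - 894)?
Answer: 2291704/2419 ≈ 947.38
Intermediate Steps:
f = 777 (f = 568 + 209 = 777)
u = 1508/2419 (u = (-2285 + 777)/(-1525 - 894) = -1508/(-2419) = -1508*(-1/2419) = 1508/2419 ≈ 0.62340)
(1168 - 1*220) - u = (1168 - 1*220) - 1*1508/2419 = (1168 - 220) - 1508/2419 = 948 - 1508/2419 = 2291704/2419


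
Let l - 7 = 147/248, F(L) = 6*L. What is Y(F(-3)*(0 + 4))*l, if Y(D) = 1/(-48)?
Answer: -1883/11904 ≈ -0.15818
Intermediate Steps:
Y(D) = -1/48
l = 1883/248 (l = 7 + 147/248 = 1883/248 ≈ 7.5927)
Y(F(-3)*(0 + 4))*l = -1/48*1883/248 = -1883/11904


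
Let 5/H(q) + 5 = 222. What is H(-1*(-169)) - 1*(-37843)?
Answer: 8211936/217 ≈ 37843.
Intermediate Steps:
H(q) = 5/217 (H(q) = 5/(-5 + 222) = 5/217)
H(-1*(-169)) - 1*(-37843) = 5/217 - 1*(-37843) = 5/217 + 37843 = 8211936/217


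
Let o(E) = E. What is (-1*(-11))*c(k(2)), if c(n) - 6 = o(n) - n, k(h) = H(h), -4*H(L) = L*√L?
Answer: 66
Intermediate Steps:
H(L) = -L^(3/2)/4 (H(L) = -L*√L/4 = -L^(3/2)/4)
k(h) = -h^(3/2)/4
c(n) = 6 (c(n) = 6 + (n - n) = 6 + 0 = 6)
(-1*(-11))*c(k(2)) = -1*(-11)*6 = 11*6 = 66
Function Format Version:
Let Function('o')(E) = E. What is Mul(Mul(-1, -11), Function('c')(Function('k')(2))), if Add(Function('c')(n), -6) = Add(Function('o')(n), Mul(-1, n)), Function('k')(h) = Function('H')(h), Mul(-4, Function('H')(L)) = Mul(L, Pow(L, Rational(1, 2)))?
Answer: 66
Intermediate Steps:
Function('H')(L) = Mul(Rational(-1, 4), Pow(L, Rational(3, 2))) (Function('H')(L) = Mul(Rational(-1, 4), Mul(L, Pow(L, Rational(1, 2)))) = Mul(Rational(-1, 4), Pow(L, Rational(3, 2))))
Function('k')(h) = Mul(Rational(-1, 4), Pow(h, Rational(3, 2)))
Function('c')(n) = 6 (Function('c')(n) = Add(6, Add(n, Mul(-1, n))) = Add(6, 0) = 6)
Mul(Mul(-1, -11), Function('c')(Function('k')(2))) = Mul(Mul(-1, -11), 6) = Mul(11, 6) = 66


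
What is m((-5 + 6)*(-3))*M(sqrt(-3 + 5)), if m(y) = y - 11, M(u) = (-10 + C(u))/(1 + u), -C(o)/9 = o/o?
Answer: -266 + 266*sqrt(2) ≈ 110.18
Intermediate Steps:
C(o) = -9 (C(o) = -9*o/o = -9*1 = -9)
M(u) = -19/(1 + u) (M(u) = (-10 - 9)/(1 + u) = -19/(1 + u))
m(y) = -11 + y
m((-5 + 6)*(-3))*M(sqrt(-3 + 5)) = (-11 + (-5 + 6)*(-3))*(-19/(1 + sqrt(-3 + 5))) = (-11 + 1*(-3))*(-19/(1 + sqrt(2))) = (-11 - 3)*(-19/(1 + sqrt(2))) = -(-266)/(1 + sqrt(2)) = 266/(1 + sqrt(2))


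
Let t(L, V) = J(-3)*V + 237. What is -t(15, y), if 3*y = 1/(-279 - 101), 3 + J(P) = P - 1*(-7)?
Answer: -270179/1140 ≈ -237.00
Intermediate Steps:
J(P) = 4 + P (J(P) = -3 + (P - 1*(-7)) = -3 + (P + 7) = -3 + (7 + P) = 4 + P)
y = -1/1140 (y = 1/(3*(-279 - 101)) = (⅓)/(-380) = (⅓)*(-1/380) = -1/1140 ≈ -0.00087719)
t(L, V) = 237 + V (t(L, V) = (4 - 3)*V + 237 = 1*V + 237 = V + 237 = 237 + V)
-t(15, y) = -(237 - 1/1140) = -1*270179/1140 = -270179/1140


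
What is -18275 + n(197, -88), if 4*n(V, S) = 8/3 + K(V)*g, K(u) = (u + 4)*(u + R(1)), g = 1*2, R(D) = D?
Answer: 4874/3 ≈ 1624.7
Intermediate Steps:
g = 2
K(u) = (1 + u)*(4 + u) (K(u) = (u + 4)*(u + 1) = (4 + u)*(1 + u) = (1 + u)*(4 + u))
n(V, S) = 8/3 + V²/2 + 5*V/2 (n(V, S) = (8/3 + (4 + V² + 5*V)*2)/4 = (8*(⅓) + (8 + 2*V² + 10*V))/4 = (8/3 + (8 + 2*V² + 10*V))/4 = (32/3 + 2*V² + 10*V)/4 = 8/3 + V²/2 + 5*V/2)
-18275 + n(197, -88) = -18275 + (8/3 + (½)*197² + (5/2)*197) = -18275 + (8/3 + (½)*38809 + 985/2) = -18275 + (8/3 + 38809/2 + 985/2) = -18275 + 59699/3 = 4874/3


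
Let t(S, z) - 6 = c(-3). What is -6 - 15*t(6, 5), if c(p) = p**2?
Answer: -231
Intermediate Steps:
t(S, z) = 15 (t(S, z) = 6 + (-3)**2 = 6 + 9 = 15)
-6 - 15*t(6, 5) = -6 - 15*15 = -6 - 225 = -231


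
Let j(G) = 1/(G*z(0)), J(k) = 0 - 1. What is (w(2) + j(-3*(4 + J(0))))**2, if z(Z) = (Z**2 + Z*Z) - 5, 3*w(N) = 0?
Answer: 1/2025 ≈ 0.00049383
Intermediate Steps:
w(N) = 0 (w(N) = (1/3)*0 = 0)
J(k) = -1
z(Z) = -5 + 2*Z**2 (z(Z) = (Z**2 + Z**2) - 5 = 2*Z**2 - 5 = -5 + 2*Z**2)
j(G) = -1/(5*G) (j(G) = 1/(G*(-5 + 2*0**2)) = 1/(G*(-5 + 2*0)) = 1/(G*(-5 + 0)) = 1/(G*(-5)) = -1/5/G = -1/(5*G))
(w(2) + j(-3*(4 + J(0))))**2 = (0 - (-1/(3*(4 - 1)))/5)**2 = (0 - 1/(5*((-3*3))))**2 = (0 - 1/5/(-9))**2 = (0 - 1/5*(-1/9))**2 = (0 + 1/45)**2 = (1/45)**2 = 1/2025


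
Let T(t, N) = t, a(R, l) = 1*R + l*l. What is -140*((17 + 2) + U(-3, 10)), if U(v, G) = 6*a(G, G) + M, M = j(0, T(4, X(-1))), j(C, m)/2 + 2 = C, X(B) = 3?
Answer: -94500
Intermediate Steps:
a(R, l) = R + l²
j(C, m) = -4 + 2*C
M = -4 (M = -4 + 2*0 = -4 + 0 = -4)
U(v, G) = -4 + 6*G + 6*G² (U(v, G) = 6*(G + G²) - 4 = (6*G + 6*G²) - 4 = -4 + 6*G + 6*G²)
-140*((17 + 2) + U(-3, 10)) = -140*((17 + 2) + (-4 + 6*10 + 6*10²)) = -140*(19 + (-4 + 60 + 6*100)) = -140*(19 + (-4 + 60 + 600)) = -140*(19 + 656) = -140*675 = -94500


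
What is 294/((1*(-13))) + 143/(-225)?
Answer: -68009/2925 ≈ -23.251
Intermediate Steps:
294/((1*(-13))) + 143/(-225) = 294/(-13) + 143*(-1/225) = 294*(-1/13) - 143/225 = -294/13 - 143/225 = -68009/2925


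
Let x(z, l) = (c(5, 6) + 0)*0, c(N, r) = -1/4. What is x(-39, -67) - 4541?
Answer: -4541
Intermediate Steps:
c(N, r) = -¼ (c(N, r) = -1*¼ = -¼)
x(z, l) = 0 (x(z, l) = (-¼ + 0)*0 = -¼*0 = 0)
x(-39, -67) - 4541 = 0 - 4541 = -4541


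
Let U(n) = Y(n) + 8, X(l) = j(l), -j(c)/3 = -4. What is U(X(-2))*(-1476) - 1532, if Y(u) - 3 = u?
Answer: -35480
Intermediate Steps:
j(c) = 12 (j(c) = -3*(-4) = 12)
X(l) = 12
Y(u) = 3 + u
U(n) = 11 + n (U(n) = (3 + n) + 8 = 11 + n)
U(X(-2))*(-1476) - 1532 = (11 + 12)*(-1476) - 1532 = 23*(-1476) - 1532 = -33948 - 1532 = -35480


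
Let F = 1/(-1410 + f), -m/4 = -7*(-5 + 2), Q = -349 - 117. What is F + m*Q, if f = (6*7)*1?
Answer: 53548991/1368 ≈ 39144.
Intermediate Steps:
Q = -466
m = -84 (m = -(-28)*(-5 + 2) = -(-28)*(-3) = -4*21 = -84)
f = 42 (f = 42*1 = 42)
F = -1/1368 (F = 1/(-1410 + 42) = 1/(-1368) = -1/1368 ≈ -0.00073099)
F + m*Q = -1/1368 - 84*(-466) = -1/1368 + 39144 = 53548991/1368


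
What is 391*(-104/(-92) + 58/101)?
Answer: 67320/101 ≈ 666.53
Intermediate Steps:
391*(-104/(-92) + 58/101) = 391*(-104*(-1/92) + 58*(1/101)) = 391*(26/23 + 58/101) = 391*(3960/2323) = 67320/101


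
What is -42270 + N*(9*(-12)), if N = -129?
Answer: -28338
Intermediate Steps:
-42270 + N*(9*(-12)) = -42270 - 1161*(-12) = -42270 - 129*(-108) = -42270 + 13932 = -28338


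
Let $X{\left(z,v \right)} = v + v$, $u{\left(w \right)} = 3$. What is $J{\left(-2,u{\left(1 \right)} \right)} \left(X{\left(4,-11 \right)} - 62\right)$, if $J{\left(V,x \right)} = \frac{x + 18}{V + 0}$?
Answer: $882$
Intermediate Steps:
$J{\left(V,x \right)} = \frac{18 + x}{V}$
$X{\left(z,v \right)} = 2 v$
$J{\left(-2,u{\left(1 \right)} \right)} \left(X{\left(4,-11 \right)} - 62\right) = \frac{18 + 3}{-2} \left(2 \left(-11\right) - 62\right) = \left(- \frac{1}{2}\right) 21 \left(-22 - 62\right) = - \frac{21 \left(-22 - 62\right)}{2} = \left(- \frac{21}{2}\right) \left(-84\right) = 882$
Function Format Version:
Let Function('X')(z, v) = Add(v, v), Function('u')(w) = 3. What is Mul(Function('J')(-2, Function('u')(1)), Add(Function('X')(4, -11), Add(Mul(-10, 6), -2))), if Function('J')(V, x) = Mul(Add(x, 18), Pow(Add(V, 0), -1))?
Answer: 882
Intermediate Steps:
Function('J')(V, x) = Mul(Pow(V, -1), Add(18, x)) (Function('J')(V, x) = Mul(Add(18, x), Pow(V, -1)) = Mul(Pow(V, -1), Add(18, x)))
Function('X')(z, v) = Mul(2, v)
Mul(Function('J')(-2, Function('u')(1)), Add(Function('X')(4, -11), Add(Mul(-10, 6), -2))) = Mul(Mul(Pow(-2, -1), Add(18, 3)), Add(Mul(2, -11), Add(Mul(-10, 6), -2))) = Mul(Mul(Rational(-1, 2), 21), Add(-22, Add(-60, -2))) = Mul(Rational(-21, 2), Add(-22, -62)) = Mul(Rational(-21, 2), -84) = 882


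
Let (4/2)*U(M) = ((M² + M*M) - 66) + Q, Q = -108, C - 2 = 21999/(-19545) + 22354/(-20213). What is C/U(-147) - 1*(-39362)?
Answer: 111559094360315131/2834182571790 ≈ 39362.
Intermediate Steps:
C = -30482849/131687695 (C = 2 + (21999/(-19545) + 22354/(-20213)) = 2 + (21999*(-1/19545) + 22354*(-1/20213)) = 2 + (-7333/6515 - 22354/20213) = 2 - 293858239/131687695 = -30482849/131687695 ≈ -0.23148)
U(M) = -87 + M² (U(M) = (((M² + M*M) - 66) - 108)/2 = (((M² + M²) - 66) - 108)/2 = ((2*M² - 66) - 108)/2 = ((-66 + 2*M²) - 108)/2 = (-174 + 2*M²)/2 = -87 + M²)
C/U(-147) - 1*(-39362) = -30482849/(131687695*(-87 + (-147)²)) - 1*(-39362) = -30482849/(131687695*(-87 + 21609)) + 39362 = -30482849/131687695/21522 + 39362 = -30482849/131687695*1/21522 + 39362 = -30482849/2834182571790 + 39362 = 111559094360315131/2834182571790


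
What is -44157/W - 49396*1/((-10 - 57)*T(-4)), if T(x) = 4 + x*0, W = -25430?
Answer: 316993589/1703810 ≈ 186.05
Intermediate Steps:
T(x) = 4 (T(x) = 4 + 0 = 4)
-44157/W - 49396*1/((-10 - 57)*T(-4)) = -44157/(-25430) - 49396*1/(4*(-10 - 57)) = -44157*(-1/25430) - 49396/(4*(-67)) = 44157/25430 - 49396/(-268) = 44157/25430 - 49396*(-1/268) = 44157/25430 + 12349/67 = 316993589/1703810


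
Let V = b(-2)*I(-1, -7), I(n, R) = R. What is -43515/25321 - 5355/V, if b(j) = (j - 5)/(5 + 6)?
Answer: -213380820/177247 ≈ -1203.9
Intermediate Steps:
b(j) = -5/11 + j/11 (b(j) = (-5 + j)/11 = (-5 + j)*(1/11) = -5/11 + j/11)
V = 49/11 (V = (-5/11 + (1/11)*(-2))*(-7) = (-5/11 - 2/11)*(-7) = -7/11*(-7) = 49/11 ≈ 4.4545)
-43515/25321 - 5355/V = -43515/25321 - 5355/49/11 = -43515*1/25321 - 5355*11/49 = -43515/25321 - 8415/7 = -213380820/177247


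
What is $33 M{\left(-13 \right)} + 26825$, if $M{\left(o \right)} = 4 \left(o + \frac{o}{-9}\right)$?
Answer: $\frac{75899}{3} \approx 25300.0$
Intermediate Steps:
$M{\left(o \right)} = \frac{32 o}{9}$ ($M{\left(o \right)} = 4 \left(o + o \left(- \frac{1}{9}\right)\right) = 4 \left(o - \frac{o}{9}\right) = 4 \frac{8 o}{9} = \frac{32 o}{9}$)
$33 M{\left(-13 \right)} + 26825 = 33 \cdot \frac{32}{9} \left(-13\right) + 26825 = 33 \left(- \frac{416}{9}\right) + 26825 = - \frac{4576}{3} + 26825 = \frac{75899}{3}$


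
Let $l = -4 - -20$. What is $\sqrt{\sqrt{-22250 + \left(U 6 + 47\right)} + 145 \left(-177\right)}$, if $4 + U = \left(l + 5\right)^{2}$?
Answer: $\sqrt{-25665 + i \sqrt{19581}} \approx 0.4367 + 160.2 i$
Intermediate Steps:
$l = 16$ ($l = -4 + 20 = 16$)
$U = 437$ ($U = -4 + \left(16 + 5\right)^{2} = -4 + 21^{2} = -4 + 441 = 437$)
$\sqrt{\sqrt{-22250 + \left(U 6 + 47\right)} + 145 \left(-177\right)} = \sqrt{\sqrt{-22250 + \left(437 \cdot 6 + 47\right)} + 145 \left(-177\right)} = \sqrt{\sqrt{-22250 + \left(2622 + 47\right)} - 25665} = \sqrt{\sqrt{-22250 + 2669} - 25665} = \sqrt{\sqrt{-19581} - 25665} = \sqrt{i \sqrt{19581} - 25665} = \sqrt{-25665 + i \sqrt{19581}}$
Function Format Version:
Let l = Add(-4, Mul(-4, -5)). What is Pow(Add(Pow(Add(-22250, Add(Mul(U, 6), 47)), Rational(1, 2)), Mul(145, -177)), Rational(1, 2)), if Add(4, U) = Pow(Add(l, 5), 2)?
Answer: Pow(Add(-25665, Mul(I, Pow(19581, Rational(1, 2)))), Rational(1, 2)) ≈ Add(0.4367, Mul(160.20, I))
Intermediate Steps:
l = 16 (l = Add(-4, 20) = 16)
U = 437 (U = Add(-4, Pow(Add(16, 5), 2)) = Add(-4, Pow(21, 2)) = Add(-4, 441) = 437)
Pow(Add(Pow(Add(-22250, Add(Mul(U, 6), 47)), Rational(1, 2)), Mul(145, -177)), Rational(1, 2)) = Pow(Add(Pow(Add(-22250, Add(Mul(437, 6), 47)), Rational(1, 2)), Mul(145, -177)), Rational(1, 2)) = Pow(Add(Pow(Add(-22250, Add(2622, 47)), Rational(1, 2)), -25665), Rational(1, 2)) = Pow(Add(Pow(Add(-22250, 2669), Rational(1, 2)), -25665), Rational(1, 2)) = Pow(Add(Pow(-19581, Rational(1, 2)), -25665), Rational(1, 2)) = Pow(Add(Mul(I, Pow(19581, Rational(1, 2))), -25665), Rational(1, 2)) = Pow(Add(-25665, Mul(I, Pow(19581, Rational(1, 2)))), Rational(1, 2))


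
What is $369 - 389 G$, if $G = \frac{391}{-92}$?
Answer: $\frac{8089}{4} \approx 2022.3$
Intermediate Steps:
$G = - \frac{17}{4}$ ($G = 391 \left(- \frac{1}{92}\right) = - \frac{17}{4} \approx -4.25$)
$369 - 389 G = 369 - - \frac{6613}{4} = 369 + \frac{6613}{4} = \frac{8089}{4}$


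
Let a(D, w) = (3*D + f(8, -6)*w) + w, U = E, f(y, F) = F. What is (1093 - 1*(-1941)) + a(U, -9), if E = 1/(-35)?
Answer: 107762/35 ≈ 3078.9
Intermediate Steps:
E = -1/35 ≈ -0.028571
U = -1/35 ≈ -0.028571
a(D, w) = -5*w + 3*D (a(D, w) = (3*D - 6*w) + w = (-6*w + 3*D) + w = -5*w + 3*D)
(1093 - 1*(-1941)) + a(U, -9) = (1093 - 1*(-1941)) + (-5*(-9) + 3*(-1/35)) = (1093 + 1941) + (45 - 3/35) = 3034 + 1572/35 = 107762/35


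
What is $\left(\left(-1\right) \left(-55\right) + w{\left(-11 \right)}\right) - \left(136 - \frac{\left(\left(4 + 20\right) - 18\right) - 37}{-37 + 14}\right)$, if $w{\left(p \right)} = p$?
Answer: $- \frac{2085}{23} \approx -90.652$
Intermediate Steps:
$\left(\left(-1\right) \left(-55\right) + w{\left(-11 \right)}\right) - \left(136 - \frac{\left(\left(4 + 20\right) - 18\right) - 37}{-37 + 14}\right) = \left(\left(-1\right) \left(-55\right) - 11\right) - \left(136 - \frac{\left(\left(4 + 20\right) - 18\right) - 37}{-37 + 14}\right) = \left(55 - 11\right) - \left(136 - \frac{\left(24 - 18\right) - 37}{-23}\right) = 44 - \left(136 - \left(6 - 37\right) \left(- \frac{1}{23}\right)\right) = 44 - \frac{3097}{23} = - \frac{2085}{23}$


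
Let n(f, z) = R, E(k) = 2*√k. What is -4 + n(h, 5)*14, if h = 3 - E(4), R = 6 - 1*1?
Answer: 66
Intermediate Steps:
R = 5 (R = 6 - 1 = 5)
h = -1 (h = 3 - 2*√4 = 3 - 2*2 = 3 - 1*4 = 3 - 4 = -1)
n(f, z) = 5
-4 + n(h, 5)*14 = -4 + 5*14 = -4 + 70 = 66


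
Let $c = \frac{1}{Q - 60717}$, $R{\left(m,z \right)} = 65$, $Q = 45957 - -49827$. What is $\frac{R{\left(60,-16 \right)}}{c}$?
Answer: $2279355$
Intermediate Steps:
$Q = 95784$ ($Q = 45957 + 49827 = 95784$)
$c = \frac{1}{35067}$ ($c = \frac{1}{95784 - 60717} = \frac{1}{35067} \approx 2.8517 \cdot 10^{-5}$)
$\frac{R{\left(60,-16 \right)}}{c} = 65 \frac{1}{\frac{1}{35067}} = 65 \cdot 35067 = 2279355$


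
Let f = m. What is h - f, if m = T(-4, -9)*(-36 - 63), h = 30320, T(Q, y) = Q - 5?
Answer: 29429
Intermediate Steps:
T(Q, y) = -5 + Q
m = 891 (m = (-5 - 4)*(-36 - 63) = -9*(-99) = 891)
f = 891
h - f = 30320 - 1*891 = 30320 - 891 = 29429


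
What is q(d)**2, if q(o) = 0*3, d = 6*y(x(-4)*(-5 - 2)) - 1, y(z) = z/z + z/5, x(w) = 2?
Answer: 0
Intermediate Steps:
y(z) = 1 + z/5 (y(z) = 1 + z*(1/5) = 1 + z/5)
d = -59/5 (d = 6*(1 + (2*(-5 - 2))/5) - 1 = 6*(1 + (2*(-7))/5) - 1 = 6*(1 + (1/5)*(-14)) - 1 = 6*(1 - 14/5) - 1 = 6*(-9/5) - 1 = -54/5 - 1 = -59/5 ≈ -11.800)
q(o) = 0
q(d)**2 = 0**2 = 0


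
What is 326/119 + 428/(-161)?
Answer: 222/2737 ≈ 0.081111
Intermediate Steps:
326/119 + 428/(-161) = 326*(1/119) + 428*(-1/161) = 326/119 - 428/161 = 222/2737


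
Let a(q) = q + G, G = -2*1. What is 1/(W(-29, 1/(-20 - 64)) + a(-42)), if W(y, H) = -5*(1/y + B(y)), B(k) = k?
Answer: 29/2934 ≈ 0.0098841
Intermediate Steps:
G = -2
a(q) = -2 + q (a(q) = q - 2 = -2 + q)
W(y, H) = -5*y - 5/y (W(y, H) = -5*(1/y + y) = -5*(y + 1/y) = -5*y - 5/y)
1/(W(-29, 1/(-20 - 64)) + a(-42)) = 1/((-5*(-29) - 5/(-29)) + (-2 - 42)) = 1/((145 - 5*(-1/29)) - 44) = 1/((145 + 5/29) - 44) = 1/(4210/29 - 44) = 1/(2934/29) = 29/2934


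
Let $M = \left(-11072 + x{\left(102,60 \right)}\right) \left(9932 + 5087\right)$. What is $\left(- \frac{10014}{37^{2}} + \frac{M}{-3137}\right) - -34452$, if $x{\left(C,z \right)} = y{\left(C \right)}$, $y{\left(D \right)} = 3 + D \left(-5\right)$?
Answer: $\frac{386000472407}{4294553} \approx 89881.0$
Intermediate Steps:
$y{\left(D \right)} = 3 - 5 D$
$x{\left(C,z \right)} = 3 - 5 C$
$M = -173905001$ ($M = \left(-11072 + \left(3 - 510\right)\right) \left(9932 + 5087\right) = \left(-11072 + \left(3 - 510\right)\right) 15019 = \left(-11072 - 507\right) 15019 = \left(-11579\right) 15019 = -173905001$)
$\left(- \frac{10014}{37^{2}} + \frac{M}{-3137}\right) - -34452 = \left(- \frac{10014}{37^{2}} - \frac{173905001}{-3137}\right) - -34452 = \left(- \frac{10014}{1369} - - \frac{173905001}{3137}\right) + 34452 = \left(\left(-10014\right) \frac{1}{1369} + \frac{173905001}{3137}\right) + 34452 = \left(- \frac{10014}{1369} + \frac{173905001}{3137}\right) + 34452 = \frac{238044532451}{4294553} + 34452 = \frac{386000472407}{4294553}$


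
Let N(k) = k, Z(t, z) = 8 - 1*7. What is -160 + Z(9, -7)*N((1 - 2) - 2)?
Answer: -163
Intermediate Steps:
Z(t, z) = 1 (Z(t, z) = 8 - 7 = 1)
-160 + Z(9, -7)*N((1 - 2) - 2) = -160 + 1*((1 - 2) - 2) = -160 + 1*(-1 - 2) = -160 + 1*(-3) = -160 - 3 = -163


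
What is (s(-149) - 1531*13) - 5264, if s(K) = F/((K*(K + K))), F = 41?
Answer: -1117465093/44402 ≈ -25167.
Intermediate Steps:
s(K) = 41/(2*K²) (s(K) = 41/((K*(K + K))) = 41/((K*(2*K))) = 41/((2*K²)) = 41*(1/(2*K²)) = 41/(2*K²))
(s(-149) - 1531*13) - 5264 = ((41/2)/(-149)² - 1531*13) - 5264 = ((41/2)*(1/22201) - 19903) - 5264 = (41/44402 - 19903) - 5264 = -883732965/44402 - 5264 = -1117465093/44402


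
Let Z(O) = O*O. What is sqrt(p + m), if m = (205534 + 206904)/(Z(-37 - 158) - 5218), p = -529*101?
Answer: I*sqrt(57492061721355)/32807 ≈ 231.12*I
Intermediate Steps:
Z(O) = O**2
p = -53429
m = 412438/32807 (m = (205534 + 206904)/((-37 - 158)**2 - 5218) = 412438/((-195)**2 - 5218) = 412438/(38025 - 5218) = 412438/32807 ≈ 12.572)
sqrt(p + m) = sqrt(-53429 + 412438/32807) = sqrt(-1752432765/32807) = I*sqrt(57492061721355)/32807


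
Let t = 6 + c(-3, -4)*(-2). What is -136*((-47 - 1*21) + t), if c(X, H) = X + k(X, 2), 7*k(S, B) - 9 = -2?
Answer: 7888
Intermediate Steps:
k(S, B) = 1 (k(S, B) = 9/7 + (1/7)*(-2) = 9/7 - 2/7 = 1)
c(X, H) = 1 + X (c(X, H) = X + 1 = 1 + X)
t = 10 (t = 6 + (1 - 3)*(-2) = 6 - 2*(-2) = 6 + 4 = 10)
-136*((-47 - 1*21) + t) = -136*((-47 - 1*21) + 10) = -136*((-47 - 21) + 10) = -136*(-68 + 10) = -136*(-58) = 7888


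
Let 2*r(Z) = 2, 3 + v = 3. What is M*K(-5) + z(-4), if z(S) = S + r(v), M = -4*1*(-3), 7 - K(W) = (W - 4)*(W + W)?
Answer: -999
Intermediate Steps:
K(W) = 7 - 2*W*(-4 + W) (K(W) = 7 - (W - 4)*(W + W) = 7 - (-4 + W)*2*W = 7 - 2*W*(-4 + W))
M = 12 (M = -4*(-3) = 12)
v = 0 (v = -3 + 3 = 0)
r(Z) = 1 (r(Z) = (1/2)*2 = 1)
z(S) = 1 + S (z(S) = S + 1 = 1 + S)
M*K(-5) + z(-4) = 12*(7 - 2*(-5)**2 + 8*(-5)) + (1 - 4) = 12*(7 - 2*25 - 40) - 3 = 12*(7 - 50 - 40) - 3 = 12*(-83) - 3 = -996 - 3 = -999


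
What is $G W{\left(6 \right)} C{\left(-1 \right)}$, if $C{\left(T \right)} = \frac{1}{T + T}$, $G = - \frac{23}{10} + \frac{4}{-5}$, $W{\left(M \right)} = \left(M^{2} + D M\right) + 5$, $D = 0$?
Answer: $\frac{1271}{20} \approx 63.55$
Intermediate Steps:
$W{\left(M \right)} = 5 + M^{2}$ ($W{\left(M \right)} = \left(M^{2} + 0 M\right) + 5 = \left(M^{2} + 0\right) + 5 = M^{2} + 5 = 5 + M^{2}$)
$G = - \frac{31}{10}$ ($G = \left(-23\right) \frac{1}{10} + 4 \left(- \frac{1}{5}\right) = - \frac{23}{10} - \frac{4}{5} = - \frac{31}{10} \approx -3.1$)
$C{\left(T \right)} = \frac{1}{2 T}$
$G W{\left(6 \right)} C{\left(-1 \right)} = - \frac{31 \left(5 + 6^{2}\right)}{10} \frac{1}{2 \left(-1\right)} = - \frac{31 \left(5 + 36\right)}{10} \cdot \frac{1}{2} \left(-1\right) = \left(- \frac{31}{10}\right) 41 \left(- \frac{1}{2}\right) = \left(- \frac{1271}{10}\right) \left(- \frac{1}{2}\right) = \frac{1271}{20}$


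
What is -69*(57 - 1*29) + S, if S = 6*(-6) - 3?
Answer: -1971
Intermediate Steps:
S = -39 (S = -36 - 3 = -39)
-69*(57 - 1*29) + S = -69*(57 - 1*29) - 39 = -69*(57 - 29) - 39 = -69*28 - 39 = -1932 - 39 = -1971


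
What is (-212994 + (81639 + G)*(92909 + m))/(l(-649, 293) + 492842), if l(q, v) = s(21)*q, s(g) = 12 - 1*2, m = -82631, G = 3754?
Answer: 219364065/121588 ≈ 1804.2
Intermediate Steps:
s(g) = 10 (s(g) = 12 - 2 = 10)
l(q, v) = 10*q
(-212994 + (81639 + G)*(92909 + m))/(l(-649, 293) + 492842) = (-212994 + (81639 + 3754)*(92909 - 82631))/(10*(-649) + 492842) = (-212994 + 85393*10278)/(-6490 + 492842) = (-212994 + 877669254)/486352 = 877456260*(1/486352) = 219364065/121588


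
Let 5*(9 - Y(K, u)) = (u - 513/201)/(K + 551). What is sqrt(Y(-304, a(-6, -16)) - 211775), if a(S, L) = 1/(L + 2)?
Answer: I*sqrt(284181512252717170)/1158430 ≈ 460.18*I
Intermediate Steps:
a(S, L) = 1/(2 + L)
Y(K, u) = 9 - (-171/67 + u)/(5*(551 + K)) (Y(K, u) = 9 - (u - 513/201)/(5*(K + 551)) = 9 - (u - 513*1/201)/(5*(551 + K)) = 9 - (u - 171/67)/(5*(551 + K)) = 9 - (-171/67 + u)/(5*(551 + K)))
sqrt(Y(-304, a(-6, -16)) - 211775) = sqrt((1661436 - 67/(2 - 16) + 3015*(-304))/(335*(551 - 304)) - 211775) = sqrt((1/335)*(1661436 - 67/(-14) - 916560)/247 - 211775) = sqrt((1/335)*(1/247)*(1661436 - 67*(-1/14) - 916560) - 211775) = sqrt((1/335)*(1/247)*(1661436 + 67/14 - 916560) - 211775) = sqrt((1/335)*(1/247)*(10428331/14) - 211775) = sqrt(10428331/1158430 - 211775) = sqrt(-245316084919/1158430) = I*sqrt(284181512252717170)/1158430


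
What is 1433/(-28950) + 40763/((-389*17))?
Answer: -1189565279/191446350 ≈ -6.2136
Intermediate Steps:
1433/(-28950) + 40763/((-389*17)) = 1433*(-1/28950) + 40763/(-6613) = -1433/28950 + 40763*(-1/6613) = -1433/28950 - 40763/6613 = -1189565279/191446350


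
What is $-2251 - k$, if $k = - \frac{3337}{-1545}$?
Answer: $- \frac{3481132}{1545} \approx -2253.2$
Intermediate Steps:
$k = \frac{3337}{1545}$ ($k = \left(-3337\right) \left(- \frac{1}{1545}\right) = \frac{3337}{1545} \approx 2.1599$)
$-2251 - k = -2251 - \frac{3337}{1545} = - \frac{3481132}{1545}$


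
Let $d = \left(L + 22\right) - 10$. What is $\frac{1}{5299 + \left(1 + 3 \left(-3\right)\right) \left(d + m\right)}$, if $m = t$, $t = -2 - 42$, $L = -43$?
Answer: $\frac{1}{5899} \approx 0.00016952$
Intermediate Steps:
$t = -44$ ($t = -2 - 42 = -44$)
$m = -44$
$d = -31$ ($d = \left(-43 + 22\right) - 10 = -21 - 10 = -31$)
$\frac{1}{5299 + \left(1 + 3 \left(-3\right)\right) \left(d + m\right)} = \frac{1}{5299 + \left(1 + 3 \left(-3\right)\right) \left(-31 - 44\right)} = \frac{1}{5299 + \left(1 - 9\right) \left(-75\right)} = \frac{1}{5299 - -600} = \frac{1}{5299 + 600} = \frac{1}{5899}$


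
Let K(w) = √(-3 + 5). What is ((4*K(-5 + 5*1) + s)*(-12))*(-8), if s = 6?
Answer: 576 + 384*√2 ≈ 1119.1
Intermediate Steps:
K(w) = √2
((4*K(-5 + 5*1) + s)*(-12))*(-8) = ((4*√2 + 6)*(-12))*(-8) = ((6 + 4*√2)*(-12))*(-8) = (-72 - 48*√2)*(-8) = 576 + 384*√2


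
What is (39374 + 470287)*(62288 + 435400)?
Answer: 253652163768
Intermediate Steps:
(39374 + 470287)*(62288 + 435400) = 509661*497688 = 253652163768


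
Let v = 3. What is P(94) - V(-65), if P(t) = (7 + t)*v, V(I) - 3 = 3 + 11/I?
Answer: 19316/65 ≈ 297.17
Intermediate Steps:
V(I) = 6 + 11/I (V(I) = 3 + (3 + 11/I) = 6 + 11/I)
P(t) = 21 + 3*t (P(t) = (7 + t)*3 = 21 + 3*t)
P(94) - V(-65) = (21 + 3*94) - (6 + 11/(-65)) = (21 + 282) - (6 + 11*(-1/65)) = 303 - (6 - 11/65) = 303 - 1*379/65 = 303 - 379/65 = 19316/65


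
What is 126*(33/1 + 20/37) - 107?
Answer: 152407/37 ≈ 4119.1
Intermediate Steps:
126*(33/1 + 20/37) - 107 = 126*(33*1 + 20*(1/37)) - 107 = 126*(33 + 20/37) - 107 = 126*(1241/37) - 107 = 156366/37 - 107 = 152407/37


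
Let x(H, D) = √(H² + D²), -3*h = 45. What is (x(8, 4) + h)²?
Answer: 305 - 120*√5 ≈ 36.672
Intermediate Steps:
h = -15 (h = -⅓*45 = -15)
x(H, D) = √(D² + H²)
(x(8, 4) + h)² = (√(4² + 8²) - 15)² = (√(16 + 64) - 15)² = (√80 - 15)² = (4*√5 - 15)² = (-15 + 4*√5)²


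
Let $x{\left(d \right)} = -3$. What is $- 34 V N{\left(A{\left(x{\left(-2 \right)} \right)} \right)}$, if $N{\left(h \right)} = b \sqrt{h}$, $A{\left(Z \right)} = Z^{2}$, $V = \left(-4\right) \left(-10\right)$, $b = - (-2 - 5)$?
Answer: $-28560$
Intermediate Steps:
$b = 7$ ($b = \left(-1\right) \left(-7\right) = 7$)
$V = 40$
$N{\left(h \right)} = 7 \sqrt{h}$
$- 34 V N{\left(A{\left(x{\left(-2 \right)} \right)} \right)} = \left(-34\right) 40 \cdot 7 \sqrt{\left(-3\right)^{2}} = - 1360 \cdot 7 \sqrt{9} = - 1360 \cdot 7 \cdot 3 = \left(-1360\right) 21 = -28560$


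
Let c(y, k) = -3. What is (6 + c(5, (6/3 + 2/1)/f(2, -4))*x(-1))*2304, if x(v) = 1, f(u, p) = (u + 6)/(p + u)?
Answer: 6912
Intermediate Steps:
f(u, p) = (6 + u)/(p + u)
(6 + c(5, (6/3 + 2/1)/f(2, -4))*x(-1))*2304 = (6 - 3*1)*2304 = (6 - 3)*2304 = 3*2304 = 6912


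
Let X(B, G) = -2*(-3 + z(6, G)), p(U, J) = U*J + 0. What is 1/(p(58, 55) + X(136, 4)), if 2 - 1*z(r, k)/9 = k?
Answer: 1/3232 ≈ 0.00030941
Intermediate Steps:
p(U, J) = J*U (p(U, J) = J*U + 0 = J*U)
z(r, k) = 18 - 9*k
X(B, G) = -30 + 18*G (X(B, G) = -2*(-3 + (18 - 9*G)) = -2*(15 - 9*G) = -30 + 18*G)
1/(p(58, 55) + X(136, 4)) = 1/(55*58 + (-30 + 18*4)) = 1/(3190 + (-30 + 72)) = 1/(3190 + 42) = 1/3232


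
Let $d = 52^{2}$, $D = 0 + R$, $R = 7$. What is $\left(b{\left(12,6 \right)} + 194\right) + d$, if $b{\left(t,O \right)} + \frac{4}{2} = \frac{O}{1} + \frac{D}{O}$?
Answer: $\frac{17419}{6} \approx 2903.2$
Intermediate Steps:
$D = 7$ ($D = 0 + 7 = 7$)
$d = 2704$
$b{\left(t,O \right)} = -2 + O + \frac{7}{O}$ ($b{\left(t,O \right)} = -2 + \left(\frac{O}{1} + \frac{7}{O}\right) = -2 + \left(O 1 + \frac{7}{O}\right) = -2 + \left(O + \frac{7}{O}\right) = -2 + O + \frac{7}{O}$)
$\left(b{\left(12,6 \right)} + 194\right) + d = \left(\left(-2 + 6 + \frac{7}{6}\right) + 194\right) + 2704 = \left(\frac{31}{6} + 194\right) + 2704 = \frac{1195}{6} + 2704 = \frac{17419}{6}$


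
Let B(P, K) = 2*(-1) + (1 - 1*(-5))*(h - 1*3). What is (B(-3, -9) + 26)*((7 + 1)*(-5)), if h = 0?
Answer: -240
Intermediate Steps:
B(P, K) = -20 (B(P, K) = 2*(-1) + (1 - 1*(-5))*(0 - 1*3) = -2 + (1 + 5)*(0 - 3) = -2 + 6*(-3) = -2 - 18 = -20)
(B(-3, -9) + 26)*((7 + 1)*(-5)) = (-20 + 26)*((7 + 1)*(-5)) = 6*(8*(-5)) = 6*(-40) = -240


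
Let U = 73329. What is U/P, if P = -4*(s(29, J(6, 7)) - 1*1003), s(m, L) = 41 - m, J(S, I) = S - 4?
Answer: 73329/3964 ≈ 18.499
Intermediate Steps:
J(S, I) = -4 + S
P = 3964 (P = -4*((41 - 1*29) - 1*1003) = -4*((41 - 29) - 1003) = -4*(12 - 1003) = -4*(-991) = 3964)
U/P = 73329/3964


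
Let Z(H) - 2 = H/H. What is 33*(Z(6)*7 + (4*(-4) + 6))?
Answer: 363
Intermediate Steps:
Z(H) = 3 (Z(H) = 2 + H/H = 2 + 1 = 3)
33*(Z(6)*7 + (4*(-4) + 6)) = 33*(3*7 + (4*(-4) + 6)) = 33*(21 + (-16 + 6)) = 33*(21 - 10) = 33*11 = 363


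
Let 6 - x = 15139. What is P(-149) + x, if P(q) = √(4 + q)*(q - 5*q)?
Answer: -15133 + 596*I*√145 ≈ -15133.0 + 7176.8*I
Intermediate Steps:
x = -15133 (x = 6 - 1*15139 = 6 - 15139 = -15133)
P(q) = -4*q*√(4 + q) (P(q) = √(4 + q)*(-4*q) = -4*q*√(4 + q))
P(-149) + x = -4*(-149)*√(4 - 149) - 15133 = -4*(-149)*√(-145) - 15133 = -4*(-149)*I*√145 - 15133 = 596*I*√145 - 15133 = -15133 + 596*I*√145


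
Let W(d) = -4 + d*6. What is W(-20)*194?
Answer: -24056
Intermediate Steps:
W(d) = -4 + 6*d
W(-20)*194 = (-4 + 6*(-20))*194 = (-4 - 120)*194 = -124*194 = -24056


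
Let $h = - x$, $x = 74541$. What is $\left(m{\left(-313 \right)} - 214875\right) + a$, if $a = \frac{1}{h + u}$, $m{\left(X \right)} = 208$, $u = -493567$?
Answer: $- \frac{121954040037}{568108} \approx -2.1467 \cdot 10^{5}$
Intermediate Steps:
$h = -74541$ ($h = \left(-1\right) 74541 = -74541$)
$a = - \frac{1}{568108}$ ($a = \frac{1}{-74541 - 493567} = \frac{1}{-568108} = - \frac{1}{568108} \approx -1.7602 \cdot 10^{-6}$)
$\left(m{\left(-313 \right)} - 214875\right) + a = \left(208 - 214875\right) - \frac{1}{568108} = -214667 - \frac{1}{568108} = - \frac{121954040037}{568108}$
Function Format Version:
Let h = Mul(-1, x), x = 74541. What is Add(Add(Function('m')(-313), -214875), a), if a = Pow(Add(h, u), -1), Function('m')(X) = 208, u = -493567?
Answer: Rational(-121954040037, 568108) ≈ -2.1467e+5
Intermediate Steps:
h = -74541 (h = Mul(-1, 74541) = -74541)
a = Rational(-1, 568108) (a = Pow(Add(-74541, -493567), -1) = Pow(-568108, -1) = Rational(-1, 568108) ≈ -1.7602e-6)
Add(Add(Function('m')(-313), -214875), a) = Add(Add(208, -214875), Rational(-1, 568108)) = Add(-214667, Rational(-1, 568108)) = Rational(-121954040037, 568108)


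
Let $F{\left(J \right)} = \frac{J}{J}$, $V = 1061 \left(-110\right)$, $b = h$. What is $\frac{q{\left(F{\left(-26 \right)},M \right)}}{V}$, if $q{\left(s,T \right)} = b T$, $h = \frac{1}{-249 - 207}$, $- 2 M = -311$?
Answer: $\frac{311}{106439520} \approx 2.9218 \cdot 10^{-6}$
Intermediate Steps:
$M = \frac{311}{2}$ ($M = \left(- \frac{1}{2}\right) \left(-311\right) = \frac{311}{2} \approx 155.5$)
$h = - \frac{1}{456}$ ($h = \frac{1}{-456} = - \frac{1}{456} \approx -0.002193$)
$b = - \frac{1}{456} \approx -0.002193$
$V = -116710$
$F{\left(J \right)} = 1$
$q{\left(s,T \right)} = - \frac{T}{456}$
$\frac{q{\left(F{\left(-26 \right)},M \right)}}{V} = \frac{\left(- \frac{1}{456}\right) \frac{311}{2}}{-116710} = \left(- \frac{311}{912}\right) \left(- \frac{1}{116710}\right) = \frac{311}{106439520}$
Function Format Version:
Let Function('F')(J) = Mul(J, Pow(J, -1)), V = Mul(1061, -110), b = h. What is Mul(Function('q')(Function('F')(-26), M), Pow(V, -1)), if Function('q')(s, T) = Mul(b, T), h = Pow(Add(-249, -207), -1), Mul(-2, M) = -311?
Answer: Rational(311, 106439520) ≈ 2.9218e-6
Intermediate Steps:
M = Rational(311, 2) (M = Mul(Rational(-1, 2), -311) = Rational(311, 2) ≈ 155.50)
h = Rational(-1, 456) (h = Pow(-456, -1) = Rational(-1, 456) ≈ -0.0021930)
b = Rational(-1, 456) ≈ -0.0021930
V = -116710
Function('F')(J) = 1
Function('q')(s, T) = Mul(Rational(-1, 456), T)
Mul(Function('q')(Function('F')(-26), M), Pow(V, -1)) = Mul(Mul(Rational(-1, 456), Rational(311, 2)), Pow(-116710, -1)) = Mul(Rational(-311, 912), Rational(-1, 116710)) = Rational(311, 106439520)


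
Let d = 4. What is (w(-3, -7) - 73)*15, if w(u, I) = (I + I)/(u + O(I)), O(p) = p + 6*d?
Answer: -1110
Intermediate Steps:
O(p) = 24 + p (O(p) = p + 6*4 = p + 24 = 24 + p)
w(u, I) = 2*I/(24 + I + u) (w(u, I) = (I + I)/(u + (24 + I)) = (2*I)/(24 + I + u) = 2*I/(24 + I + u))
(w(-3, -7) - 73)*15 = (2*(-7)/(24 - 7 - 3) - 73)*15 = (2*(-7)/14 - 73)*15 = (2*(-7)*(1/14) - 73)*15 = (-1 - 73)*15 = -74*15 = -1110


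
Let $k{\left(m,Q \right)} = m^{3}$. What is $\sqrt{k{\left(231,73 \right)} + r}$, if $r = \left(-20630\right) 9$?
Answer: $3 \sqrt{1348969} \approx 3484.4$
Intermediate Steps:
$r = -185670$
$\sqrt{k{\left(231,73 \right)} + r} = \sqrt{231^{3} - 185670} = \sqrt{12326391 - 185670} = \sqrt{12140721} = 3 \sqrt{1348969}$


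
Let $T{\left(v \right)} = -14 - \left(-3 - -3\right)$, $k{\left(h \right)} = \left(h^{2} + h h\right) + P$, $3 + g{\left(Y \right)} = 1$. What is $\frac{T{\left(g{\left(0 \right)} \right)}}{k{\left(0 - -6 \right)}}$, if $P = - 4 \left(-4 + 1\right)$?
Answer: $- \frac{1}{6} \approx -0.16667$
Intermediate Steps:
$P = 12$ ($P = \left(-4\right) \left(-3\right) = 12$)
$g{\left(Y \right)} = -2$ ($g{\left(Y \right)} = -3 + 1 = -2$)
$k{\left(h \right)} = 12 + 2 h^{2}$ ($k{\left(h \right)} = \left(h^{2} + h h\right) + 12 = \left(h^{2} + h^{2}\right) + 12 = 2 h^{2} + 12 = 12 + 2 h^{2}$)
$T{\left(v \right)} = -14$ ($T{\left(v \right)} = -14 - \left(-3 + 3\right) = -14 - 0 = -14 + 0 = -14$)
$\frac{T{\left(g{\left(0 \right)} \right)}}{k{\left(0 - -6 \right)}} = - \frac{14}{12 + 2 \left(0 - -6\right)^{2}} = - \frac{14}{12 + 2 \left(0 + 6\right)^{2}} = - \frac{14}{12 + 2 \cdot 6^{2}} = - \frac{14}{12 + 2 \cdot 36} = - \frac{14}{12 + 72} = - \frac{14}{84} = \left(-14\right) \frac{1}{84} = - \frac{1}{6}$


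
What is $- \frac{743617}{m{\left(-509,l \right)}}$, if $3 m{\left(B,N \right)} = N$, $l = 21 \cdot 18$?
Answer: $- \frac{106231}{18} \approx -5901.7$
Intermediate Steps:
$l = 378$
$m{\left(B,N \right)} = \frac{N}{3}$
$- \frac{743617}{m{\left(-509,l \right)}} = - \frac{743617}{\frac{1}{3} \cdot 378} = - \frac{743617}{126} = \left(-743617\right) \frac{1}{126} = - \frac{106231}{18}$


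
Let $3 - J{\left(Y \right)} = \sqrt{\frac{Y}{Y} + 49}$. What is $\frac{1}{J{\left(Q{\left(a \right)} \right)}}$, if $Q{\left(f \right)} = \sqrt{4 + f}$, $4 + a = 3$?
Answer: $- \frac{3}{41} - \frac{5 \sqrt{2}}{41} \approx -0.24564$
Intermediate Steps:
$a = -1$ ($a = -4 + 3 = -1$)
$J{\left(Y \right)} = 3 - 5 \sqrt{2}$ ($J{\left(Y \right)} = 3 - \sqrt{\frac{Y}{Y} + 49} = 3 - \sqrt{1 + 49} = 3 - \sqrt{50} = 3 - 5 \sqrt{2}$)
$\frac{1}{J{\left(Q{\left(a \right)} \right)}} = \frac{1}{3 - 5 \sqrt{2}}$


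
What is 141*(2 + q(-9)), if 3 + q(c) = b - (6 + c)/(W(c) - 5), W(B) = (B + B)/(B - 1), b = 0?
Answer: -4371/16 ≈ -273.19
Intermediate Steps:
W(B) = 2*B/(-1 + B) (W(B) = (2*B)/(-1 + B) = 2*B/(-1 + B))
q(c) = -3 - (6 + c)/(-5 + 2*c/(-1 + c)) (q(c) = -3 + (0 - (6 + c)/(2*c/(-1 + c) - 5)) = -3 + (0 - (6 + c)/(-5 + 2*c/(-1 + c))) = -3 - (6 + c)/(-5 + 2*c/(-1 + c)))
141*(2 + q(-9)) = 141*(2 + (9 + (-9)² - 4*(-9))/(-5 + 3*(-9))) = 141*(2 + (9 + 81 + 36)/(-5 - 27)) = 141*(2 + 126/(-32)) = 141*(2 - 1/32*126) = 141*(2 - 63/16) = 141*(-31/16) = -4371/16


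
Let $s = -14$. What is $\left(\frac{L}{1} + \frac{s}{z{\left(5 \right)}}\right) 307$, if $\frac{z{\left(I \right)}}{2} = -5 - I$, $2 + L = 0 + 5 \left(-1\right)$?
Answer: $- \frac{19341}{10} \approx -1934.1$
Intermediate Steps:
$L = -7$ ($L = -2 + \left(0 + 5 \left(-1\right)\right) = -2 + \left(0 - 5\right) = -2 - 5 = -7$)
$z{\left(I \right)} = -10 - 2 I$ ($z{\left(I \right)} = 2 \left(-5 - I\right) = -10 - 2 I$)
$\left(\frac{L}{1} + \frac{s}{z{\left(5 \right)}}\right) 307 = \left(- \frac{7}{1} - \frac{14}{-10 - 10}\right) 307 = \left(\left(-7\right) 1 - \frac{14}{-10 - 10}\right) 307 = \left(-7 - \frac{14}{-20}\right) 307 = \left(-7 - - \frac{7}{10}\right) 307 = \left(-7 + \frac{7}{10}\right) 307 = \left(- \frac{63}{10}\right) 307 = - \frac{19341}{10}$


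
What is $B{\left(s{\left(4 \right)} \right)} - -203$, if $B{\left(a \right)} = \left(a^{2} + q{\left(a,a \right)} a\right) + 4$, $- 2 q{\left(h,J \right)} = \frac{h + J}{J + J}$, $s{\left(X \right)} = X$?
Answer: $221$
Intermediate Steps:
$q{\left(h,J \right)} = - \frac{J + h}{4 J}$ ($q{\left(h,J \right)} = - \frac{\left(h + J\right) \frac{1}{J + J}}{2} = - \frac{\left(J + h\right) \frac{1}{2 J}}{2} = - \frac{\frac{1}{2} \frac{1}{J} \left(J + h\right)}{2} = - \frac{J + h}{4 J}$)
$B{\left(a \right)} = 4 + a^{2} - \frac{a}{2}$ ($B{\left(a \right)} = \left(a^{2} + \frac{- a - a}{4 a} a\right) + 4 = \left(a^{2} + \frac{\left(-2\right) a}{4 a} a\right) + 4 = \left(a^{2} - \frac{a}{2}\right) + 4 = 4 + a^{2} - \frac{a}{2}$)
$B{\left(s{\left(4 \right)} \right)} - -203 = \left(4 + 4^{2} - 2\right) - -203 = \left(4 + 16 - 2\right) + 203 = 18 + 203 = 221$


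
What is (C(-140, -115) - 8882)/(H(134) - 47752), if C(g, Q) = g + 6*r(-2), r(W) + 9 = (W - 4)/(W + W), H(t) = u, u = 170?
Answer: 9067/47582 ≈ 0.19056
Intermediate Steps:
H(t) = 170
r(W) = -9 + (-4 + W)/(2*W) (r(W) = -9 + (W - 4)/(W + W) = -9 + (-4 + W)/((2*W)) = -9 + (-4 + W)*(1/(2*W)) = -9 + (-4 + W)/(2*W))
C(g, Q) = -45 + g (C(g, Q) = g + 6*(-17/2 - 2/(-2)) = g + 6*(-17/2 - 2*(-1/2)) = g + 6*(-17/2 + 1) = g + 6*(-15/2) = g - 45 = -45 + g)
(C(-140, -115) - 8882)/(H(134) - 47752) = ((-45 - 140) - 8882)/(170 - 47752) = (-185 - 8882)/(-47582) = -9067*(-1/47582) = 9067/47582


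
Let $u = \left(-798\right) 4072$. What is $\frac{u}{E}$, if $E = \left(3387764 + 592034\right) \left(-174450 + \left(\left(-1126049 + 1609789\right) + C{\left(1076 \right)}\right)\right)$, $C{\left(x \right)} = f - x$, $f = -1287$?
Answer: $- \frac{1064}{399969699} \approx -2.6602 \cdot 10^{-6}$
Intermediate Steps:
$C{\left(x \right)} = -1287 - x$
$u = -3249456$
$E = 1221507460746$ ($E = \left(3387764 + 592034\right) \left(-174450 + \left(\left(-1126049 + 1609789\right) - 2363\right)\right) = 3979798 \left(-174450 + \left(483740 - 2363\right)\right) = 3979798 \left(-174450 + 481377\right) = 3979798 \cdot 306927 = 1221507460746$)
$\frac{u}{E} = - \frac{3249456}{1221507460746} = \left(-3249456\right) \frac{1}{1221507460746} = - \frac{1064}{399969699}$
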